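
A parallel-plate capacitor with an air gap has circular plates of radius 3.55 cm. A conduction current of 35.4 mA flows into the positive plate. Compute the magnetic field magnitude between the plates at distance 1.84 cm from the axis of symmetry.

Between the plates the displacement current equals the wire current: I_d = 35.4 mA = 0.0354 A.
An Ampèrian loop of radius r encloses a fraction (r/R)² of I_d. Then B·2πr = μ₀ I_d (r/R)², giving B = μ₀ I_d r/(2πR²) = 1.03×10^-7 T.

1.03×10^-7 T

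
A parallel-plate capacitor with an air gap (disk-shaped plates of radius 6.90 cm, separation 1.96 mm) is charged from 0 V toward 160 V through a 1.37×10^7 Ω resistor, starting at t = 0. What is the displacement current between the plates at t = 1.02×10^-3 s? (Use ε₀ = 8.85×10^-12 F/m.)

3.88×10^-6 A

With C = ε₀A/d = (8.85×10^-12)(0.01496)/(1.96×10^-3) = 6.755×10^-11 F, the time constant is τ = RC = 9.254×10^-4 s, so t/τ = 1.102 and e^(−t/τ) = 0.3322.
I_d = I_cond = (V₀/R) e^(−t/τ) = (1.168×10^-5)(0.3322) = 3.88×10^-6 A.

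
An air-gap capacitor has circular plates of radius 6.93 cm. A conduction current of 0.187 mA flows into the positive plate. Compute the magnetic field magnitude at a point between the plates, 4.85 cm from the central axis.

3.78×10^-10 T

No conduction current crosses the gap, so I_d there equals the 1.87×10^-4 A in the leads.
For r < R the Ampère–Maxwell law gives B(2πr) = μ₀ I_d (r²/R²), so B = μ₀ I_d r/(2πR²) = (4π×10^-7)(1.87×10^-4)(0.0485)/(2π·0.0693²) = 3.78×10^-10 T.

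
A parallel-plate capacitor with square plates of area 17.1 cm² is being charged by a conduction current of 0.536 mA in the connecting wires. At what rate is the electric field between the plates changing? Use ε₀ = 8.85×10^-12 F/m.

The displacement current between the plates equals the conduction current, I_d = 0.536 mA.
Since I_d = ε₀ A dE/dt, dE/dt = I_d/(ε₀A) = (5.36×10^-4)/((8.85×10^-12)(1.71×10^-3)) = 3.54×10^10 V/(m·s).

3.54×10^10 V/(m·s)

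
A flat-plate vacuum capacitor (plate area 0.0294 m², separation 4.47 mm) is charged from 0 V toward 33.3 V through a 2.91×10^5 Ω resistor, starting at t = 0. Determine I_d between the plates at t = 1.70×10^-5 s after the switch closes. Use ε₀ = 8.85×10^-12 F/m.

4.19×10^-5 A

With C = ε₀A/d = (8.85×10^-12)(0.0294)/(4.47×10^-3) = 5.821×10^-11 F, the time constant is τ = RC = 1.694×10^-5 s, so t/τ = 1.004 and e^(−t/τ) = 0.3664.
I_d = I_cond = (V₀/R) e^(−t/τ) = (1.144×10^-4)(0.3664) = 4.19×10^-5 A.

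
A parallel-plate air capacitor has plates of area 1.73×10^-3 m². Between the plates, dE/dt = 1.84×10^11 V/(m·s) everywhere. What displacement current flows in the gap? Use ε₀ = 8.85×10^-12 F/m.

With a uniform field, Φ_E = EA, so I_d = ε₀ A dE/dt = 2.82×10^-3 A.

2.82×10^-3 A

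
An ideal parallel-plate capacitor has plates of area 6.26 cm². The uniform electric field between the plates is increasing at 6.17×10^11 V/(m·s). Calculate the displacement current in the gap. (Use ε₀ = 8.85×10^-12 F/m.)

3.42×10^-3 A

The displacement current is ε₀ times dΦ_E/dt = ε₀ A dE/dt = (8.85×10^-12)(6.26×10^-4)(6.17×10^11) = 3.42×10^-3 A.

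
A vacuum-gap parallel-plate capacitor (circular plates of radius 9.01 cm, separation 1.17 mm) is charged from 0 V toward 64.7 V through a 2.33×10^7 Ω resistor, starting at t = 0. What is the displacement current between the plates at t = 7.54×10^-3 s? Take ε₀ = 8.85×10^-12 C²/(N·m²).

5.19×10^-7 A

C = ε₀A/d = (8.85×10^-12)(0.02550)/(1.17×10^-3) = 1.929×10^-10 F, so τ = RC = 4.495×10^-3 s.
The conduction current is I(t) = (V₀/R) e^(−t/τ), and the displacement current between the plates equals it.
t/τ = 1.677; I_d = (64.7/2.33×10^7) · e^(−1.677) = (2.777×10^-6)(0.1869) = 5.19×10^-7 A.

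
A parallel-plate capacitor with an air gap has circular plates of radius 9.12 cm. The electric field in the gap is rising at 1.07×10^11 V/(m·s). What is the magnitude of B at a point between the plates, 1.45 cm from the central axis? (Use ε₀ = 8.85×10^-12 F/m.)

Through the whole plate area (πR² = 0.02613 m²), I_d = ε₀ πR² dE/dt = 0.02474 A.
∮B·dl = μ₀ I_d,enc with I_d,enc = I_d r²/R² = 6.254×10^-4 A; so B = μ₀ I_d,enc/(2πr) = 8.63×10^-9 T.

8.63×10^-9 T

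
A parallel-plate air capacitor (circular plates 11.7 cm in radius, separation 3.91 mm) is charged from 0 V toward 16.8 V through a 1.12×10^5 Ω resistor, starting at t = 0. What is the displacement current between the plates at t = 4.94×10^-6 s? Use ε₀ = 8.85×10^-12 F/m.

9.53×10^-5 A

C = ε₀A/d = (8.85×10^-12)(0.04301)/(3.91×10^-3) = 9.735×10^-11 F, so τ = RC = 1.090×10^-5 s.
The conduction current is I(t) = (V₀/R) e^(−t/τ), and the displacement current between the plates equals it.
t/τ = 0.4532; I_d = (16.8/1.12×10^5) · e^(−0.4532) = (1.500×10^-4)(0.6356) = 9.53×10^-5 A.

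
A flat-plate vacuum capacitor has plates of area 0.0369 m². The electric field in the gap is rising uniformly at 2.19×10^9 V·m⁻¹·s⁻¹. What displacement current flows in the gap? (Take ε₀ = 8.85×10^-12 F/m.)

7.15×10^-4 A

With a uniform field, Φ_E = EA, so I_d = ε₀ A dE/dt = 7.15×10^-4 A.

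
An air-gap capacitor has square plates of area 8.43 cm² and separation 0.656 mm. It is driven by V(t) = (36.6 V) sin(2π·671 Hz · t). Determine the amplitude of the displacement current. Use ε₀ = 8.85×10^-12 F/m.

(dE/dt)_max = V₀ω/d = 2.352×10^8 V/(m·s); ω = 2πf = 4216 rad/s.
I_d,max = ε₀ A (dE/dt)_max = (8.85×10^-12)(8.43×10^-4)(2.352×10^8) = 1.75×10^-6 A.

1.75×10^-6 A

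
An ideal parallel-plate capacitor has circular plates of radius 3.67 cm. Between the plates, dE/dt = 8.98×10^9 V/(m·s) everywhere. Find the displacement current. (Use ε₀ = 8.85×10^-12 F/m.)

The displacement current is ε₀ times dΦ_E/dt = ε₀ A dE/dt = (8.85×10^-12)(4.231×10^-3)(8.98×10^9) = 3.36×10^-4 A.

3.36×10^-4 A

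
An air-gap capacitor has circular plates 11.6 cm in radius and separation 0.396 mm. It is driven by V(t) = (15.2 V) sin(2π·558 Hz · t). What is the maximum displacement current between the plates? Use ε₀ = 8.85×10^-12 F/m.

5.03×10^-5 A

The displacement current equals the conduction current C dV/dt, which peaks at C V₀ ω.
With C = ε₀A/d = (8.85×10^-12)(0.04227)/(3.96×10^-4) = 9.447×10^-10 F and ω = 2πf = 3506 rad/s, I_d,max = (9.447×10^-10)(15.2)(3506) = 5.03×10^-5 A.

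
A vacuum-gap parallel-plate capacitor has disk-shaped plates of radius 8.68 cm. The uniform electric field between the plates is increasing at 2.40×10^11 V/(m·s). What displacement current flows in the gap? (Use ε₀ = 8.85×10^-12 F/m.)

0.0503 A

I_d = ε₀ A (dE/dt) = (8.85×10^-12)(0.02367 m²)(2.40×10^11) = 0.0503 A.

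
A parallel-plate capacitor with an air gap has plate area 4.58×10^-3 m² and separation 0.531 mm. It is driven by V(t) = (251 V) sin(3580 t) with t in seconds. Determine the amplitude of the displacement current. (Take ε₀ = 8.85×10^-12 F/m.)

The displacement current equals the conduction current C dV/dt, which peaks at C V₀ ω.
With C = ε₀A/d = (8.85×10^-12)(4.58×10^-3)/(5.31×10^-4) = 7.633×10^-11 F and ω = 3580 rad/s, I_d,max = (7.633×10^-11)(251)(3580) = 6.86×10^-5 A.

6.86×10^-5 A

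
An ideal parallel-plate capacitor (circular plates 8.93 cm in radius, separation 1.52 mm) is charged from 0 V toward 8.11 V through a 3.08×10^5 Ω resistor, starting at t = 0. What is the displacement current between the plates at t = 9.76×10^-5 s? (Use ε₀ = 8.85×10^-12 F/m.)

3.00×10^-6 A

C = ε₀A/d = (8.85×10^-12)(0.02505)/(1.52×10^-3) = 1.459×10^-10 F, so τ = RC = 4.494×10^-5 s.
The conduction current is I(t) = (V₀/R) e^(−t/τ), and the displacement current between the plates equals it.
t/τ = 2.172; I_d = (8.11/3.08×10^5) · e^(−2.172) = (2.633×10^-5)(0.1139) = 3.00×10^-6 A.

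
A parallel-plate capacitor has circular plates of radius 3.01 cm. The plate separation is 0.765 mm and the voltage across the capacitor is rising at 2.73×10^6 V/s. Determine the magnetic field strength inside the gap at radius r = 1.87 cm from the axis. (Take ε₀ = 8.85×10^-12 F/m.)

With E = V/d, dE/dt = 3.569×10^9 V/(m·s) and πR² = 2.846×10^-3 m², giving I_d = ε₀ πR² dE/dt = 8.989×10^-5 A.
An Ampèrian loop of radius r encloses a fraction (r/R)² of I_d. Then B·2πr = μ₀ I_d (r/R)², giving B = μ₀ I_d r/(2πR²) = 3.71×10^-10 T.

3.71×10^-10 T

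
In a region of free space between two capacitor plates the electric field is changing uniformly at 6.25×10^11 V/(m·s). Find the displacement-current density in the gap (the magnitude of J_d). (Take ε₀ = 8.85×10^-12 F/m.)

5.53 A/m²

J_d = ε₀ dE/dt = (8.85×10^-12)(6.25×10^11) = 5.53 A/m².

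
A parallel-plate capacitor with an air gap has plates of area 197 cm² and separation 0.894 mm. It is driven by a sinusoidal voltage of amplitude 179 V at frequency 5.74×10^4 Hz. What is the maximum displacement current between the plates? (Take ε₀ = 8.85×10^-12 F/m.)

The displacement current equals the conduction current C dV/dt, which peaks at C V₀ ω.
With C = ε₀A/d = (8.85×10^-12)(0.0197)/(8.94×10^-4) = 1.950×10^-10 F and ω = 2πf = 3.607×10^5 rad/s, I_d,max = (1.950×10^-10)(179)(3.607×10^5) = 0.0126 A.

0.0126 A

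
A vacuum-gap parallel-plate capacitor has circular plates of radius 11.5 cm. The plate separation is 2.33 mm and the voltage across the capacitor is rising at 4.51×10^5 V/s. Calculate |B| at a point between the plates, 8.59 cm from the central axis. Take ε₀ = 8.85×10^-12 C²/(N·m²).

dE/dt = (dV/dt)/d = 1.936×10^8 V/(m·s); I_d = ε₀(πR²)(dE/dt) = (8.85×10^-12)(0.04155)(1.936×10^8) = 7.119×10^-5 A.
∮B·dl = μ₀ I_d,enc with I_d,enc = I_d r²/R² = 3.972×10^-5 A; so B = μ₀ I_d,enc/(2πr) = 9.25×10^-11 T.

9.25×10^-11 T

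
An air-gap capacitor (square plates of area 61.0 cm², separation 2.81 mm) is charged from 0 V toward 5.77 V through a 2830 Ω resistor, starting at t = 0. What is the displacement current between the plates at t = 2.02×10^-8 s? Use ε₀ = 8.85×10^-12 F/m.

C = ε₀A/d = (8.85×10^-12)(6.10×10^-3)/(2.81×10^-3) = 1.921×10^-11 F, so τ = RC = 5.436×10^-8 s.
The conduction current is I(t) = (V₀/R) e^(−t/τ), and the displacement current between the plates equals it.
t/τ = 0.3716; I_d = (5.77/2830) · e^(−0.3716) = (2.039×10^-3)(0.6896) = 1.41×10^-3 A.

1.41×10^-3 A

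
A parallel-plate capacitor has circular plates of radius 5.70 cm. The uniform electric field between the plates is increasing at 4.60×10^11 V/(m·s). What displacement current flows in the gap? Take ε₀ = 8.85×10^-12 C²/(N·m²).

0.0416 A

With a uniform field, Φ_E = EA, so I_d = ε₀ A dE/dt = 0.0416 A.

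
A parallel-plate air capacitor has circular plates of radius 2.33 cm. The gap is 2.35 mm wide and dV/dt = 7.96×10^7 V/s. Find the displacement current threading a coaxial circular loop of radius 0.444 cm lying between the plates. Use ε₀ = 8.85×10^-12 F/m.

With E = V/d, dE/dt = 3.387×10^10 V/(m·s) and πR² = 1.706×10^-3 m², giving I_d = ε₀ πR² dE/dt = 5.114×10^-4 A.
The field is uniform, so I_d,enc = I_d (r/R)² = (5.114×10^-4)(0.444/2.33)² = 1.86×10^-5 A.

1.86×10^-5 A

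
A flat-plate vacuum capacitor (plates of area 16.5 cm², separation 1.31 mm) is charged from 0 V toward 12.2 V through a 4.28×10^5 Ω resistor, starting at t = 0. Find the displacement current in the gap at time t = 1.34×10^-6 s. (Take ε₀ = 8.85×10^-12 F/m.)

C = ε₀A/d = (8.85×10^-12)(1.65×10^-3)/(1.31×10^-3) = 1.115×10^-11 F, so τ = RC = 4.772×10^-6 s.
The conduction current is I(t) = (V₀/R) e^(−t/τ), and the displacement current between the plates equals it.
t/τ = 0.2808; I_d = (12.2/4.28×10^5) · e^(−0.2808) = (2.850×10^-5)(0.7552) = 2.15×10^-5 A.

2.15×10^-5 A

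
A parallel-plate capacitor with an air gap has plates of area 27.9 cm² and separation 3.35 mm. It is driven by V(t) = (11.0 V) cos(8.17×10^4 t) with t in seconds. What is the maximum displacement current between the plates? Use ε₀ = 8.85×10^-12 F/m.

(dE/dt)_max = V₀ω/d = 2.683×10^8 V/(m·s); ω = 8.17×10^4 rad/s.
I_d,max = ε₀ A (dE/dt)_max = (8.85×10^-12)(2.79×10^-3)(2.683×10^8) = 6.62×10^-6 A.

6.62×10^-6 A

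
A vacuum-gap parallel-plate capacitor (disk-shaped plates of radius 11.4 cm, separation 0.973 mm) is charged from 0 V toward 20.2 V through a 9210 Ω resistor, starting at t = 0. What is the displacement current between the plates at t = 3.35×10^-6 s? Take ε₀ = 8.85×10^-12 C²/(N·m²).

C = ε₀A/d = (8.85×10^-12)(0.04083)/(9.73×10^-4) = 3.714×10^-10 F, so τ = RC = 3.421×10^-6 s.
The conduction current is I(t) = (V₀/R) e^(−t/τ), and the displacement current between the plates equals it.
t/τ = 0.9792; I_d = (20.2/9210) · e^(−0.9792) = (2.193×10^-3)(0.3756) = 8.24×10^-4 A.

8.24×10^-4 A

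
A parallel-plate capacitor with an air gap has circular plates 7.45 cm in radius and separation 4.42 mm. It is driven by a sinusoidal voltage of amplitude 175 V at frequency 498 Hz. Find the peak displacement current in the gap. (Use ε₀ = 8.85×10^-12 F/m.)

C = ε₀A/d = (8.85×10^-12)(0.01744)/(4.42×10^-3) = 3.492×10^-11 F; ω = 2πf = 3129 rad/s.
I_d = C dV/dt, so |I_d|_max = C V₀ ω = (3.492×10^-11)(175)(3129) = 1.91×10^-5 A.

1.91×10^-5 A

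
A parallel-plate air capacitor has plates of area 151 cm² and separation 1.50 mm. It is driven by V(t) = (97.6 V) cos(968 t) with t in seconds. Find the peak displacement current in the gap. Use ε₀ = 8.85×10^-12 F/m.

C = ε₀A/d = (8.85×10^-12)(0.0151)/(1.50×10^-3) = 8.909×10^-11 F; ω = 968 rad/s.
I_d = C dV/dt, so |I_d|_max = C V₀ ω = (8.909×10^-11)(97.6)(968) = 8.42×10^-6 A.

8.42×10^-6 A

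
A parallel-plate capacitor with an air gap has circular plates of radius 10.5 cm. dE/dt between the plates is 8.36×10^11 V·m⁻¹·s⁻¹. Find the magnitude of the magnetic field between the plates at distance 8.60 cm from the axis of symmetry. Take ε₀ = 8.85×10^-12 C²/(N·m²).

4.00×10^-7 T

Through the whole plate area (πR² = 0.03464 m²), I_d = ε₀ πR² dE/dt = 0.2563 A.
∮B·dl = μ₀ I_d,enc with I_d,enc = I_d r²/R² = 0.1719 A; so B = μ₀ I_d,enc/(2πr) = 4.00×10^-7 T.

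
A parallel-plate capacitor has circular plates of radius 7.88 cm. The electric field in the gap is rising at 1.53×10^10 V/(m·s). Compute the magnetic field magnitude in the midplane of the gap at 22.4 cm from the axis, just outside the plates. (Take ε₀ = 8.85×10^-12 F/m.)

2.36×10^-9 T

Total displacement current: I_d = ε₀(πR²)(dE/dt) = (8.85×10^-12)(0.01951)(1.53×10^10) = 2.642×10^-3 A.
Outside the plates the loop encloses all of I_d, so B·2πr = μ₀ I_d and B = 2.36×10^-9 T.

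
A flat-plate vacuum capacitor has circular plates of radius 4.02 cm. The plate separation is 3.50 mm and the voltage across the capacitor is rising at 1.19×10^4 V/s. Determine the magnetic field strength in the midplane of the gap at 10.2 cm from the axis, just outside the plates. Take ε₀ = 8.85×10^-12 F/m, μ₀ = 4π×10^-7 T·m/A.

3.00×10^-13 T

With E = V/d, dE/dt = 3.400×10^6 V/(m·s) and πR² = 5.077×10^-3 m², giving I_d = ε₀ πR² dE/dt = 1.528×10^-7 A.
Outside the plates the loop encloses all of I_d, so B·2πr = μ₀ I_d and B = 3.00×10^-13 T.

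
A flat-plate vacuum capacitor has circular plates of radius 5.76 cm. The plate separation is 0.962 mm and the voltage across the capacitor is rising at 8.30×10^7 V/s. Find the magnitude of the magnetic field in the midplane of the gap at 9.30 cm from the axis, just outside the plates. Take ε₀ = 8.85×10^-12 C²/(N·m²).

dE/dt = (dV/dt)/d = 8.628×10^10 V/(m·s); I_d = ε₀(πR²)(dE/dt) = (8.85×10^-12)(0.01042)(8.628×10^10) = 7.956×10^-3 A.
With r > R the enclosed displacement current is the full I_d; B = μ₀ I_d / (2πr) = 1.71×10^-8 T.

1.71×10^-8 T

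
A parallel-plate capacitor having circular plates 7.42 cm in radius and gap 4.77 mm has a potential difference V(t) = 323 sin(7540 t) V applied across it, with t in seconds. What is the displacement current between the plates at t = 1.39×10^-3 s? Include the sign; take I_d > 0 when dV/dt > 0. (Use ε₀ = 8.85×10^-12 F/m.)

-3.85×10^-5 A

dV/dt = (323)(7540)·cos(10.4806) = -1.199×10^6 V/s.
I_d = C dV/dt with C = ε₀A/d = (8.85×10^-12)(0.01730)/(4.77×10^-3) = 3.210×10^-11 F, so I_d = (3.210×10^-11)(-1.199×10^6) = -3.85×10^-5 A.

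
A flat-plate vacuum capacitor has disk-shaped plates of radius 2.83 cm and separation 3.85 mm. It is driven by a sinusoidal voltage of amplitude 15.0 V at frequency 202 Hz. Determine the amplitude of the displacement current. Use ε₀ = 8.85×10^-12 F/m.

The displacement current equals the conduction current C dV/dt, which peaks at C V₀ ω.
With C = ε₀A/d = (8.85×10^-12)(2.516×10^-3)/(3.85×10^-3) = 5.784×10^-12 F and ω = 2πf = 1269 rad/s, I_d,max = (5.784×10^-12)(15.0)(1269) = 1.10×10^-7 A.

1.10×10^-7 A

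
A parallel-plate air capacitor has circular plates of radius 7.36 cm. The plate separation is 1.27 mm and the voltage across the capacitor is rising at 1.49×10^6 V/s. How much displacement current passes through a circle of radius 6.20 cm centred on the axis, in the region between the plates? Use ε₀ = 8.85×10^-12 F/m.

With E = V/d, dE/dt = 1.173×10^9 V/(m·s) and πR² = 0.01702 m², giving I_d = ε₀ πR² dE/dt = 1.767×10^-4 A.
Through an area πr² the displacement current is I_d·(πr²/πR²) = I_d (r/R)² = 1.25×10^-4 A.

1.25×10^-4 A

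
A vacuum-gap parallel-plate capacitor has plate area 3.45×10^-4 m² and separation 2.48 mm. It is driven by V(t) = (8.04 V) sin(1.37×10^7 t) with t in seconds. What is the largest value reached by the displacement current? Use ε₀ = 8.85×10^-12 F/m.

The displacement current equals the conduction current C dV/dt, which peaks at C V₀ ω.
With C = ε₀A/d = (8.85×10^-12)(3.45×10^-4)/(2.48×10^-3) = 1.231×10^-12 F and ω = 1.37×10^7 rad/s, I_d,max = (1.231×10^-12)(8.04)(1.37×10^7) = 1.36×10^-4 A.

1.36×10^-4 A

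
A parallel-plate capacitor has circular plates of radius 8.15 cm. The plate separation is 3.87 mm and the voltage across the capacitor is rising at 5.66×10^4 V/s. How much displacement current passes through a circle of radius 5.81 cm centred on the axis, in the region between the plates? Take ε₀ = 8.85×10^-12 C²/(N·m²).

1.37×10^-6 A

With E = V/d, dE/dt = 1.463×10^7 V/(m·s) and πR² = 0.02087 m², giving I_d = ε₀ πR² dE/dt = 2.702×10^-6 A.
The field is uniform, so I_d,enc = I_d (r/R)² = (2.702×10^-6)(5.81/8.15)² = 1.37×10^-6 A.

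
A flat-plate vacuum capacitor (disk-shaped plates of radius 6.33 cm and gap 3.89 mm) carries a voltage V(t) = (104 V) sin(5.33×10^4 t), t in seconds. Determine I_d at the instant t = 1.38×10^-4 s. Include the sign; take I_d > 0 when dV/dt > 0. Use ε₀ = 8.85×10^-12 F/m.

C = ε₀A/d = (8.85×10^-12)(0.01259)/(3.89×10^-3) = 2.864×10^-11 F. dV/dt = V₀ω·cos(ωt); at ωt = 7.3554 rad this factor is 0.4782.
I_d = C dV/dt = (2.864×10^-11)(104)(5.33×10^4)(0.4782) = 7.59×10^-5 A.

7.59×10^-5 A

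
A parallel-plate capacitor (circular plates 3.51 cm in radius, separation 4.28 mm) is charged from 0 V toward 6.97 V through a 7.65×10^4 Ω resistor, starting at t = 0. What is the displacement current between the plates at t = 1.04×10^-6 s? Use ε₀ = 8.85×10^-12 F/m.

C = ε₀A/d = (8.85×10^-12)(3.870×10^-3)/(4.28×10^-3) = 8.002×10^-12 F, so τ = RC = 6.122×10^-7 s.
The conduction current is I(t) = (V₀/R) e^(−t/τ), and the displacement current between the plates equals it.
t/τ = 1.699; I_d = (6.97/7.65×10^4) · e^(−1.699) = (9.111×10^-5)(0.1829) = 1.67×10^-5 A.

1.67×10^-5 A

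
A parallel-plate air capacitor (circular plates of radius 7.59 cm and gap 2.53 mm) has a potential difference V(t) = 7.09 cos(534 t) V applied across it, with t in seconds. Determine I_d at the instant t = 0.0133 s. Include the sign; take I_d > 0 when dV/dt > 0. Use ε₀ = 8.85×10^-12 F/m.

C = ε₀A/d = (8.85×10^-12)(0.01810)/(2.53×10^-3) = 6.331×10^-11 F. dV/dt = V₀ω·−sin(ωt); at ωt = 7.1022 rad this factor is -0.7305.
I_d = C dV/dt = (6.331×10^-11)(7.09)(534)(-0.7305) = -1.75×10^-7 A.

-1.75×10^-7 A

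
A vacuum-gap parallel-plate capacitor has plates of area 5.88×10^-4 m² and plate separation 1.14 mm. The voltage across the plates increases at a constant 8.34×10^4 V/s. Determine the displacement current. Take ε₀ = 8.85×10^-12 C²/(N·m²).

E = V/d so dE/dt = (dV/dt)/d = 7.316×10^7 V/(m·s), and I_d = ε₀ A dE/dt = (8.85×10^-12)(5.88×10^-4)(7.316×10^7) = 3.81×10^-7 A.

3.81×10^-7 A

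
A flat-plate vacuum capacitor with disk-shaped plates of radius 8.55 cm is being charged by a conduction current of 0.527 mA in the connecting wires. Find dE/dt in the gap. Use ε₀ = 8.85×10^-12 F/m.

The displacement current between the plates equals the conduction current, I_d = 0.527 mA.
Since I_d = ε₀ A dE/dt, dE/dt = I_d/(ε₀A) = (5.27×10^-4)/((8.85×10^-12)(0.02297)) = 2.59×10^9 V/(m·s).

2.59×10^9 V/(m·s)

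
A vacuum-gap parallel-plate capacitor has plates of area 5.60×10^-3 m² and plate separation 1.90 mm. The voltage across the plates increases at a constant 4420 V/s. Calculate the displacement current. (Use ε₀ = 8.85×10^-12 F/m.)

1.15×10^-7 A

The displacement current equals the charging current C dV/dt. With C = ε₀A/d = (8.85×10^-12)(5.60×10^-3)/(1.90×10^-3) = 2.608×10^-11 F, I_d = (2.608×10^-11)(4420) = 1.15×10^-7 A.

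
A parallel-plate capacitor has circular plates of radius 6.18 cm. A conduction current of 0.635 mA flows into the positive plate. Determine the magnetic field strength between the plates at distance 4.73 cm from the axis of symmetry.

Between the plates the displacement current equals the wire current: I_d = 0.635 mA = 6.35×10^-4 A.
∮B·dl = μ₀ I_d,enc with I_d,enc = I_d r²/R² = 3.720×10^-4 A; so B = μ₀ I_d,enc/(2πr) = 1.57×10^-9 T.

1.57×10^-9 T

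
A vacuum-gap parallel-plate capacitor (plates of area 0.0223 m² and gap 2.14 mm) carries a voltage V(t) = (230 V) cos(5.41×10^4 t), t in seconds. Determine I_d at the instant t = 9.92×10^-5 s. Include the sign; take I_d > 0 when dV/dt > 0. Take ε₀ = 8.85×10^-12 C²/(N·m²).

9.11×10^-4 A

C = ε₀A/d = (8.85×10^-12)(0.0223)/(2.14×10^-3) = 9.222×10^-11 F. dV/dt = V₀ω·−sin(ωt); at ωt = 5.36672 rad this factor is 0.7935.
I_d = C dV/dt = (9.222×10^-11)(230)(5.41×10^4)(0.7935) = 9.11×10^-4 A.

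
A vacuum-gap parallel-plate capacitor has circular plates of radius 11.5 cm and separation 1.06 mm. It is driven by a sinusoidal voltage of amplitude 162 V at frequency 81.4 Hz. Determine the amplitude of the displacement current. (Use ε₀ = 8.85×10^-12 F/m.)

C = ε₀A/d = (8.85×10^-12)(0.04155)/(1.06×10^-3) = 3.469×10^-10 F; ω = 2πf = 511.5 rad/s.
I_d = C dV/dt, so |I_d|_max = C V₀ ω = (3.469×10^-10)(162)(511.5) = 2.87×10^-5 A.

2.87×10^-5 A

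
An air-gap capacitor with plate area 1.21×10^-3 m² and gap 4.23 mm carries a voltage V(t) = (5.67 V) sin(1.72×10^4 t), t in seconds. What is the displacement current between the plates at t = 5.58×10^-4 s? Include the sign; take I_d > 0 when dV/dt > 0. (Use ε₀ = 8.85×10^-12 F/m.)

dE/dt = (V₀ω/d)·cos(ωt) with ωt = 9.5976 rad: (5.67)(1.72×10^4)(-0.9851)/(4.23×10^-3) = -2.271×10^7 V/(m·s).
I_d = ε₀ A dE/dt = (8.85×10^-12)(1.21×10^-3)(-2.271×10^7) = -2.43×10^-7 A.

-2.43×10^-7 A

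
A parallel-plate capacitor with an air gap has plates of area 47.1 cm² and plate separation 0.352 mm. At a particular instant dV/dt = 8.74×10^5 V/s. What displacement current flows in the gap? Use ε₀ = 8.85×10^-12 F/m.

The displacement current equals the charging current C dV/dt. With C = ε₀A/d = (8.85×10^-12)(4.71×10^-3)/(3.52×10^-4) = 1.184×10^-10 F, I_d = (1.184×10^-10)(8.74×10^5) = 1.03×10^-4 A.

1.03×10^-4 A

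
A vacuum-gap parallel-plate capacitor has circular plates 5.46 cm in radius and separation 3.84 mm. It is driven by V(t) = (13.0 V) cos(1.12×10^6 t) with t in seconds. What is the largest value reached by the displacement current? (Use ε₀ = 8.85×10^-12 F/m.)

C = ε₀A/d = (8.85×10^-12)(9.366×10^-3)/(3.84×10^-3) = 2.159×10^-11 F; ω = 1.12×10^6 rad/s.
I_d = C dV/dt, so |I_d|_max = C V₀ ω = (2.159×10^-11)(13.0)(1.12×10^6) = 3.14×10^-4 A.

3.14×10^-4 A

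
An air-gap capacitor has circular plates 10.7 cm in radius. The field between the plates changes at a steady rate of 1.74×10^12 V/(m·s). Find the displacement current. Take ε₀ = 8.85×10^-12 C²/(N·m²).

With a uniform field, Φ_E = EA, so I_d = ε₀ A dE/dt = 0.554 A.

0.554 A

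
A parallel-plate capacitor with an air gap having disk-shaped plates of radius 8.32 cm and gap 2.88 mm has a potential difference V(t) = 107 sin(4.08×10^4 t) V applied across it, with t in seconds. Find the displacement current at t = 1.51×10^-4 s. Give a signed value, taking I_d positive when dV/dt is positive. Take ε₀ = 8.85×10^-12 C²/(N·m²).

dV/dt = (107)(4.08×10^4)·cos(6.1608) = 4.333×10^6 V/s.
I_d = C dV/dt with C = ε₀A/d = (8.85×10^-12)(0.02175)/(2.88×10^-3) = 6.684×10^-11 F, so I_d = (6.684×10^-11)(4.333×10^6) = 2.90×10^-4 A.

2.90×10^-4 A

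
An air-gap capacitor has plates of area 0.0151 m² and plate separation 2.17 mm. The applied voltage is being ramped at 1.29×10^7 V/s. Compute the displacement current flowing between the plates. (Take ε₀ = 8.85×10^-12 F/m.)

7.94×10^-4 A

E = V/d so dE/dt = (dV/dt)/d = 5.945×10^9 V/(m·s), and I_d = ε₀ A dE/dt = (8.85×10^-12)(0.0151)(5.945×10^9) = 7.94×10^-4 A.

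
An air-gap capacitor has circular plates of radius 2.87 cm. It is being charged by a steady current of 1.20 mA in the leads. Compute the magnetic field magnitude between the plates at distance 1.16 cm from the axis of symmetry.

3.38×10^-9 T

No conduction current crosses the gap, so I_d there equals the 1.20×10^-3 A in the leads.
An Ampèrian loop of radius r encloses a fraction (r/R)² of I_d. Then B·2πr = μ₀ I_d (r/R)², giving B = μ₀ I_d r/(2πR²) = 3.38×10^-9 T.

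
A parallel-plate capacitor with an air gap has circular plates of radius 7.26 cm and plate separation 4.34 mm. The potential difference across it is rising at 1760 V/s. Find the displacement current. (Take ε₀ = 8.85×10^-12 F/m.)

5.94×10^-8 A

E = V/d so dE/dt = (dV/dt)/d = 4.055×10^5 V/(m·s), and I_d = ε₀ A dE/dt = (8.85×10^-12)(0.01656)(4.055×10^5) = 5.94×10^-8 A.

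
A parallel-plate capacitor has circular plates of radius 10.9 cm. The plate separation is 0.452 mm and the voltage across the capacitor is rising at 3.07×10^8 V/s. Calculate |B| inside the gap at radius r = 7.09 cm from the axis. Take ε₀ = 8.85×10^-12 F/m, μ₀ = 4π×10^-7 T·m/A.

dE/dt = (dV/dt)/d = 6.792×10^11 V/(m·s); I_d = ε₀(πR²)(dE/dt) = (8.85×10^-12)(0.03733)(6.792×10^11) = 0.2244 A.
∮B·dl = μ₀ I_d,enc with I_d,enc = I_d r²/R² = 0.09494 A; so B = μ₀ I_d,enc/(2πr) = 2.68×10^-7 T.

2.68×10^-7 T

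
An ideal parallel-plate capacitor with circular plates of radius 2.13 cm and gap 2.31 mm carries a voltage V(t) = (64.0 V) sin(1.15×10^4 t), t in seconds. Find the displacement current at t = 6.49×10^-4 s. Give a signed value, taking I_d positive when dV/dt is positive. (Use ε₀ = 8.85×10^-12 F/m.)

C = ε₀A/d = (8.85×10^-12)(1.425×10^-3)/(2.31×10^-3) = 5.459×10^-12 F. dV/dt = V₀ω·cos(ωt); at ωt = 7.4635 rad this factor is 0.3806.
I_d = C dV/dt = (5.459×10^-12)(64.0)(1.15×10^4)(0.3806) = 1.53×10^-6 A.

1.53×10^-6 A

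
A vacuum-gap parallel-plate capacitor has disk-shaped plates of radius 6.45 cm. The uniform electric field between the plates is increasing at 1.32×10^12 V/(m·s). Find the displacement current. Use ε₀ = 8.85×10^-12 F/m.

0.153 A

I_d = ε₀ A (dE/dt) = (8.85×10^-12)(0.01307 m²)(1.32×10^12) = 0.153 A.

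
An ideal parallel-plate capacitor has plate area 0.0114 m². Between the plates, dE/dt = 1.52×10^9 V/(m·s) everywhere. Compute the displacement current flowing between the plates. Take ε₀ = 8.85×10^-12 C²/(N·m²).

I_d = ε₀ A (dE/dt) = (8.85×10^-12)(0.0114 m²)(1.52×10^9) = 1.53×10^-4 A.

1.53×10^-4 A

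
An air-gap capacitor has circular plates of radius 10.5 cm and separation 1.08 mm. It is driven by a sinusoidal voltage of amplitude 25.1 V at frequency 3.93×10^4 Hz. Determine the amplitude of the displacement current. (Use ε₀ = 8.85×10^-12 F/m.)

C = ε₀A/d = (8.85×10^-12)(0.03464)/(1.08×10^-3) = 2.839×10^-10 F; ω = 2πf = 2.469×10^5 rad/s.
I_d = C dV/dt, so |I_d|_max = C V₀ ω = (2.839×10^-10)(25.1)(2.469×10^5) = 1.76×10^-3 A.

1.76×10^-3 A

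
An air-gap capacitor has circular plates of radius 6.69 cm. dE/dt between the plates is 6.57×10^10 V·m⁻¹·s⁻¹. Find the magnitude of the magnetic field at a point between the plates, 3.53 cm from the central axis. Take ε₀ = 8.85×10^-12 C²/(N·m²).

1.29×10^-8 T

Through the whole plate area (πR² = 0.01406 m²), I_d = ε₀ πR² dE/dt = 8.175×10^-3 A.
An Ampèrian loop of radius r encloses a fraction (r/R)² of I_d. Then B·2πr = μ₀ I_d (r/R)², giving B = μ₀ I_d r/(2πR²) = 1.29×10^-8 T.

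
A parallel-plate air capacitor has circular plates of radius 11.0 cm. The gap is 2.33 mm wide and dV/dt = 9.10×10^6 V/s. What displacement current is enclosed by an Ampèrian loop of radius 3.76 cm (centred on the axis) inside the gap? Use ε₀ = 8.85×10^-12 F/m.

With E = V/d, dE/dt = 3.906×10^9 V/(m·s) and πR² = 0.03801 m², giving I_d = ε₀ πR² dE/dt = 1.314×10^-3 A.
Through an area πr² the displacement current is I_d·(πr²/πR²) = I_d (r/R)² = 1.54×10^-4 A.

1.54×10^-4 A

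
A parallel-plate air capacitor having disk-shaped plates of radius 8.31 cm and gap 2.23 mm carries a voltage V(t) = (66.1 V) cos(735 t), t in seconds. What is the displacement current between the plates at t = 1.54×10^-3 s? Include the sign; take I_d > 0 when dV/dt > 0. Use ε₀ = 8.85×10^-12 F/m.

C = ε₀A/d = (8.85×10^-12)(0.02169)/(2.23×10^-3) = 8.608×10^-11 F. dV/dt = V₀ω·−sin(ωt); at ωt = 1.1319 rad this factor is -0.9052.
I_d = C dV/dt = (8.608×10^-11)(66.1)(735)(-0.9052) = -3.79×10^-6 A.

-3.79×10^-6 A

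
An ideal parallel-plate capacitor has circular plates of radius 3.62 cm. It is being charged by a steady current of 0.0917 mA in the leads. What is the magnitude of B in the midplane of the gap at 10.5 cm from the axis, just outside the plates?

Between the plates the displacement current equals the wire current: I_d = 0.0917 mA = 9.17×10^-5 A.
For r ≥ R the full I_d is enclosed: B = μ₀ I_d/(2πr) = (4π×10^-7)(9.17×10^-5)/(2π·0.105) = 1.75×10^-10 T.

1.75×10^-10 T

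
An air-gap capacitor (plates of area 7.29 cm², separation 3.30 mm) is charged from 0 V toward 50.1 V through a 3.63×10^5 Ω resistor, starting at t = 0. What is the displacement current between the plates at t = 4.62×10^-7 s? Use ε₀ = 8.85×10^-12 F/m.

C = ε₀A/d = (8.85×10^-12)(7.29×10^-4)/(3.30×10^-3) = 1.955×10^-12 F, so τ = RC = 7.097×10^-7 s.
The conduction current is I(t) = (V₀/R) e^(−t/τ), and the displacement current between the plates equals it.
t/τ = 0.6510; I_d = (50.1/3.63×10^5) · e^(−0.6510) = (1.380×10^-4)(0.5215) = 7.20×10^-5 A.

7.20×10^-5 A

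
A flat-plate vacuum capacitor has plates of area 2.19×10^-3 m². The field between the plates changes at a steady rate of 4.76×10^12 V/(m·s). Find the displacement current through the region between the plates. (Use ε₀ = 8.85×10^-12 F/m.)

The displacement current is ε₀ times dΦ_E/dt = ε₀ A dE/dt = (8.85×10^-12)(2.19×10^-3)(4.76×10^12) = 0.0923 A.

0.0923 A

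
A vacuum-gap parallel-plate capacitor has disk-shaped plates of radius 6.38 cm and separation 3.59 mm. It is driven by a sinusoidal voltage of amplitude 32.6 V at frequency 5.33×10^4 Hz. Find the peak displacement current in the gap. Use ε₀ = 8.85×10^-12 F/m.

3.44×10^-4 A

C = ε₀A/d = (8.85×10^-12)(0.01279)/(3.59×10^-3) = 3.153×10^-11 F; ω = 2πf = 3.349×10^5 rad/s.
I_d = C dV/dt, so |I_d|_max = C V₀ ω = (3.153×10^-11)(32.6)(3.349×10^5) = 3.44×10^-4 A.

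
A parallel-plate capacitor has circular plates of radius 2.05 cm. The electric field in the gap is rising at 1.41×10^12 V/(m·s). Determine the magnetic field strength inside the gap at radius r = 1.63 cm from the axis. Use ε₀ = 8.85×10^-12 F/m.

I_d = ε₀ dΦ_E/dt = ε₀ πR² (dE/dt) = (8.85×10^-12)(1.320×10^-3)(1.41×10^12) = 0.01647 A through the full plate area.
An Ampèrian loop of radius r encloses a fraction (r/R)² of I_d. Then B·2πr = μ₀ I_d (r/R)², giving B = μ₀ I_d r/(2πR²) = 1.28×10^-7 T.

1.28×10^-7 T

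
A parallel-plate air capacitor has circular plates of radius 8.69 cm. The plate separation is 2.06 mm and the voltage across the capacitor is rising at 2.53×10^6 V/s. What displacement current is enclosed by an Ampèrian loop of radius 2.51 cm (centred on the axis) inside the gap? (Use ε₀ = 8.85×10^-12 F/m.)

2.15×10^-5 A

dE/dt = (dV/dt)/d = 1.228×10^9 V/(m·s); I_d = ε₀(πR²)(dE/dt) = (8.85×10^-12)(0.02372)(1.228×10^9) = 2.578×10^-4 A.
Through an area πr² the displacement current is I_d·(πr²/πR²) = I_d (r/R)² = 2.15×10^-5 A.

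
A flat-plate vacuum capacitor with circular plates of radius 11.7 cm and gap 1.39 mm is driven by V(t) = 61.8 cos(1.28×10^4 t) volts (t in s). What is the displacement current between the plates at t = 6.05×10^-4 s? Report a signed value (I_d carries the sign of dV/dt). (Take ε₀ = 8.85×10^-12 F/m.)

-2.15×10^-4 A

C = ε₀A/d = (8.85×10^-12)(0.04301)/(1.39×10^-3) = 2.738×10^-10 F. dV/dt = V₀ω·−sin(ωt); at ωt = 7.744 rad this factor is -0.9940.
I_d = C dV/dt = (2.738×10^-10)(61.8)(1.28×10^4)(-0.9940) = -2.15×10^-4 A.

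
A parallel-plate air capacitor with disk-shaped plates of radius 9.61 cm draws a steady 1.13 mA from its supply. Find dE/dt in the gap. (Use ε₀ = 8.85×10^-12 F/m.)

4.40×10^9 V/(m·s)

By continuity, I_d in the gap equals the 1.13 mA flowing in the wire.
Then dE/dt = I_d/(ε₀A) = 4.40×10^9 V/(m·s).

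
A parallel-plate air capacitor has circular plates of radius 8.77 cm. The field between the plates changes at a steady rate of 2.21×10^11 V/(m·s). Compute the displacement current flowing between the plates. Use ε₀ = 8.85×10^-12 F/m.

0.0473 A

The displacement current is ε₀ times dΦ_E/dt = ε₀ A dE/dt = (8.85×10^-12)(0.02416)(2.21×10^11) = 0.0473 A.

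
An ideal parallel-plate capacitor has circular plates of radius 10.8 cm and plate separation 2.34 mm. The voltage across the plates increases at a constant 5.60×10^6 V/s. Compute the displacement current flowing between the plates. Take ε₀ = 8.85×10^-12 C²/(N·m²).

C = ε₀A/d = (8.85×10^-12)(0.03664)/(2.34×10^-3) = 1.386×10^-10 F.
I_d = C dV/dt = (1.386×10^-10)(5.60×10^6) = 7.76×10^-4 A.

7.76×10^-4 A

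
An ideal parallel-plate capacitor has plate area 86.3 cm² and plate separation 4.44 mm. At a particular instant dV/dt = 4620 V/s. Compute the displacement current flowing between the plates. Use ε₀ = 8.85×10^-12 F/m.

The displacement current equals the charging current C dV/dt. With C = ε₀A/d = (8.85×10^-12)(8.63×10^-3)/(4.44×10^-3) = 1.720×10^-11 F, I_d = (1.720×10^-11)(4620) = 7.95×10^-8 A.

7.95×10^-8 A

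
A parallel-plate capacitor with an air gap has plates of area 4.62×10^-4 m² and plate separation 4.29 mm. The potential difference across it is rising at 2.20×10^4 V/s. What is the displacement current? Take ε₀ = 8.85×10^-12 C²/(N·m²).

2.10×10^-8 A

E = V/d so dE/dt = (dV/dt)/d = 5.128×10^6 V/(m·s), and I_d = ε₀ A dE/dt = (8.85×10^-12)(4.62×10^-4)(5.128×10^6) = 2.10×10^-8 A.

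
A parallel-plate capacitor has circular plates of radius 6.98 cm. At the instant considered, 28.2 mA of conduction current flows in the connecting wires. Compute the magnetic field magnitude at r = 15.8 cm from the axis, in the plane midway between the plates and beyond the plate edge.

No conduction current crosses the gap, so I_d there equals the 0.0282 A in the leads.
Outside the plates the loop encloses all of I_d, so B·2πr = μ₀ I_d and B = 3.57×10^-8 T.

3.57×10^-8 T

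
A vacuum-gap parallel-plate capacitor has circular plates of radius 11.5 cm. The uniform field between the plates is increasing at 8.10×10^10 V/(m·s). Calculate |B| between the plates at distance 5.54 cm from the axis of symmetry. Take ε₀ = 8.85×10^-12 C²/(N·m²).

2.50×10^-8 T

Through the whole plate area (πR² = 0.04155 m²), I_d = ε₀ πR² dE/dt = 0.02979 A.
∮B·dl = μ₀ I_d,enc with I_d,enc = I_d r²/R² = 6.913×10^-3 A; so B = μ₀ I_d,enc/(2πr) = 2.50×10^-8 T.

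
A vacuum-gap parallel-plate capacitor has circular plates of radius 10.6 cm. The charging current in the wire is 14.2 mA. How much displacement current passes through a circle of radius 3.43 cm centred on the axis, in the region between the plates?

No conduction current crosses the gap, so I_d there equals the 0.0142 A in the leads.
Through an area πr² the displacement current is I_d·(πr²/πR²) = I_d (r/R)² = 1.49×10^-3 A.

1.49×10^-3 A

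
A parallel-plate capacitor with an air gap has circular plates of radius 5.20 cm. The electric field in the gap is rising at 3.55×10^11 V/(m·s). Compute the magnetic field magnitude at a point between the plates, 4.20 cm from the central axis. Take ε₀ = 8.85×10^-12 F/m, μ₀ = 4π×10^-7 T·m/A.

Through the whole plate area (πR² = 8.495×10^-3 m²), I_d = ε₀ πR² dE/dt = 0.02669 A.
For r < R the Ampère–Maxwell law gives B(2πr) = μ₀ I_d (r²/R²), so B = μ₀ I_d r/(2πR²) = (4π×10^-7)(0.02669)(0.0420)/(2π·0.0520²) = 8.29×10^-8 T.

8.29×10^-8 T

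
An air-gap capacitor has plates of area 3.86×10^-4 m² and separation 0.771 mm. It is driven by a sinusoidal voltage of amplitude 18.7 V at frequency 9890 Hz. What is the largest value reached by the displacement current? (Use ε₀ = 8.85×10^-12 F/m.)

5.15×10^-6 A

C = ε₀A/d = (8.85×10^-12)(3.86×10^-4)/(7.71×10^-4) = 4.431×10^-12 F; ω = 2πf = 6.214×10^4 rad/s.
I_d = C dV/dt, so |I_d|_max = C V₀ ω = (4.431×10^-12)(18.7)(6.214×10^4) = 5.15×10^-6 A.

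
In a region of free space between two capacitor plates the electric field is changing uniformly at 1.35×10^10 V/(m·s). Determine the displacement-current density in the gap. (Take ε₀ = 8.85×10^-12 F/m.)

The displacement-current density is ε₀ ∂E/∂t = (8.85×10^-12)(1.35×10^10) = 0.119 A/m².

0.119 A/m²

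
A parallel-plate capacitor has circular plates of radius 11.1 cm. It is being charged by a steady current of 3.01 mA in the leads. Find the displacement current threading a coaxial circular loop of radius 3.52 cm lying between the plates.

No conduction current crosses the gap, so I_d there equals the 3.01×10^-3 A in the leads.
Since J_d is uniform, the enclosed fraction is (r/R)² = 0.1006, giving I_d,enc = 3.03×10^-4 A.

3.03×10^-4 A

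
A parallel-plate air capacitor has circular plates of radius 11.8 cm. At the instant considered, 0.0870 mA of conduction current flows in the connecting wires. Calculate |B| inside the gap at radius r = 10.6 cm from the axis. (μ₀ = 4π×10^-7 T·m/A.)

By continuity the displacement current in the gap matches the conduction current: I_d = 8.70×10^-5 A.
An Ampèrian loop of radius r encloses a fraction (r/R)² of I_d. Then B·2πr = μ₀ I_d (r/R)², giving B = μ₀ I_d r/(2πR²) = 1.32×10^-10 T.

1.32×10^-10 T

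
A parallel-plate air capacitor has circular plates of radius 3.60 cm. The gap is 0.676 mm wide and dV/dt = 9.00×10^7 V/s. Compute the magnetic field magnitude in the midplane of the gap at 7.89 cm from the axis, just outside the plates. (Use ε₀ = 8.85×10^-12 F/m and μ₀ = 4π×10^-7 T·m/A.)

With E = V/d, dE/dt = 1.331×10^11 V/(m·s) and πR² = 4.072×10^-3 m², giving I_d = ε₀ πR² dE/dt = 4.797×10^-3 A.
For r ≥ R the full I_d is enclosed: B = μ₀ I_d/(2πr) = (4π×10^-7)(4.797×10^-3)/(2π·0.0789) = 1.22×10^-8 T.

1.22×10^-8 T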